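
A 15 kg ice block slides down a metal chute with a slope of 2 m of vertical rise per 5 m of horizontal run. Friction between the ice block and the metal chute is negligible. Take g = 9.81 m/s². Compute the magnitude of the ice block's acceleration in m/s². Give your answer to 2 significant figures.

3.6 m/s²

Resolving the weight along the incline: the component pulling the ice block down the slope is mg sin 21.80° = 15 × 9.81 × 0.3714 = 54.652 N, and the normal force is N = mg cos 21.80° = 15 × 9.81 × 0.9285 = 136.629 N.
With no friction the net force along the incline is 54.652 N, so a = g sin 21.80° = 54.652 / 15 = 3.6435 m/s².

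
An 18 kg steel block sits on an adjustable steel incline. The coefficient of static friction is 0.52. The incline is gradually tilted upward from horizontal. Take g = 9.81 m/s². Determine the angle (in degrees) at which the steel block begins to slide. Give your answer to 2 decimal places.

At the threshold of sliding, static friction is at its maximum μ_s N and exactly balances the weight component along the incline: mg sin θ = μ_s mg cos θ.
Hence tan θ = μ_s = 0.52, so θ = arctan(0.52) = 27.4744°.

27.47°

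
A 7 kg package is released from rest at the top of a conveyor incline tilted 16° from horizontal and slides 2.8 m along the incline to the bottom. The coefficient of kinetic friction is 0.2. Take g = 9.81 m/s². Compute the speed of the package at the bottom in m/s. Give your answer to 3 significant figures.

The weight component along the incline is mg sin 16° = 18.928 N and the normal force is N = mg cos 16° = 66.010 N.
Friction up the slope is f = μN = 0.2 × 66.010 = 13.202 N, so the net downslope force is 18.928 − 13.202 = 5.726 N and a = 5.726 / 7 = 0.8180 m/s².
Starting from rest over a distance of 2.8 m, v² = 2aL = 2 × 0.8180 × 2.8 = 4.5808, so v = 2.1403 m/s.

2.14 m/s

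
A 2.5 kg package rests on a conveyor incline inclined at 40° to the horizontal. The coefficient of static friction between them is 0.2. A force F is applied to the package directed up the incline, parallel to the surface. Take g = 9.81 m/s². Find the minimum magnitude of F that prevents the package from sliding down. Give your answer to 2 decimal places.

The normal force is N = mg cos 40° = 18.787 N. With F at its minimum the package is on the verge of sliding down, so static friction is at its maximum μ_s N = 0.2 × 18.787 = 3.757 N and acts up the slope.
Equilibrium along the incline: F + μ_s N = mg sin 40°, so F = 15.764 − 3.757 = 12.007 N.

12.01 N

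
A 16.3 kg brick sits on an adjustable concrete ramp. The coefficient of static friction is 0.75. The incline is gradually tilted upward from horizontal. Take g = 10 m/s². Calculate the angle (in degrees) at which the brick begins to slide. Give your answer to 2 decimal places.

At the threshold of sliding, static friction is at its maximum μ_s N and exactly balances the weight component along the incline: mg sin θ = μ_s mg cos θ.
Hence tan θ = μ_s = 0.75, so θ = arctan(0.75) = 36.8699°.

36.87°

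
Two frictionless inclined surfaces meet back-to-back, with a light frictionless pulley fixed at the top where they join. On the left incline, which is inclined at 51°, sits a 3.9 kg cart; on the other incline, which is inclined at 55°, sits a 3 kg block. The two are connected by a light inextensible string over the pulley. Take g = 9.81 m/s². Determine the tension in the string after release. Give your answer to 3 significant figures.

26.6 N

Resolve each weight along its own incline: the 3.9 kg mass has component 3.9 × 9.81 × sin 51° = 29.733 N down its slope, and the 3 kg mass has 3 × 9.81 × sin 55° = 24.108 N down its slope.
The 3.9 kg side's 29.733 N exceeds the other side's 24.108 N, so that mass slides down and the 3 kg mass slides up. Taking that direction as positive, Newton's second law for the whole system gives 29.733 − 24.108 = (3.9 + 3) a, so a = 5.625 / 6.9 = 0.8152 m/s².
For the 3 kg mass (up-slope positive): T − 24.108 = 3 × 0.8152, so T = 26.554 N.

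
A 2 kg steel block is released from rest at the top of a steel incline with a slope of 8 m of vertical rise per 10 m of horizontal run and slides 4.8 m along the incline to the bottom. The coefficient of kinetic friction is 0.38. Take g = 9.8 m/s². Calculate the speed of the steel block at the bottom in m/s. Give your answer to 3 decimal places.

The weight component along the incline is mg sin 38.66° = 12.244 N and the normal force is N = mg cos 38.66° = 15.305 N.
Friction up the slope is f = μN = 0.38 × 15.305 = 5.816 N, so the net downslope force is 12.244 − 5.816 = 6.428 N and a = 6.428 / 2 = 3.2140 m/s².
Starting from rest over a distance of 4.8 m, v² = 2aL = 2 × 3.2140 × 4.8 = 30.8544, so v = 5.5547 m/s.

5.555 m/s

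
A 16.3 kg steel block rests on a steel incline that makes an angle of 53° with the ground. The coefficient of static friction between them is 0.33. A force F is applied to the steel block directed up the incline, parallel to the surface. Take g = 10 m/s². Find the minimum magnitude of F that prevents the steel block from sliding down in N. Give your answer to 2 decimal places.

97.81 N

The normal force is N = mg cos 53° = 98.096 N. With F at its minimum the steel block is on the verge of sliding down, so static friction is at its maximum μ_s N = 0.33 × 98.096 = 32.372 N and acts up the slope.
Equilibrium along the incline: F + μ_s N = mg sin 53°, so F = 130.178 − 32.372 = 97.806 N.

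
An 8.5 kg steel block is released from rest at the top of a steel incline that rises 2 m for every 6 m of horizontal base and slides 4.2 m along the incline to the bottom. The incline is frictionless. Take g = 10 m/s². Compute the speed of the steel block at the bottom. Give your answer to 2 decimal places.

5.15 m/s

The weight component along the incline is mg sin 18.43° = 26.879 N and the normal force is N = mg cos 18.43° = 80.638 N.
With no friction, a = g sin 18.43° = 3.1623 m/s².
Starting from rest over a distance of 4.2 m, v² = 2aL = 2 × 3.1623 × 4.2 = 26.5633, so v = 5.1540 m/s.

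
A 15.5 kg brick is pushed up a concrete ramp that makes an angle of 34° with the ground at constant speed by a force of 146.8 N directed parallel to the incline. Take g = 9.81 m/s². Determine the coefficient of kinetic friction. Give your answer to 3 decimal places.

0.490

At constant speed ΣF = 0 along the incline. The applied 146.8 N acts up the slope; the weight component mg sin 34° = 85.028 N and kinetic friction μN both act down the slope.
So 146.8 = 85.028 + μ × 126.059, giving μ = (146.8 − 85.028) / 126.059 = 0.4900.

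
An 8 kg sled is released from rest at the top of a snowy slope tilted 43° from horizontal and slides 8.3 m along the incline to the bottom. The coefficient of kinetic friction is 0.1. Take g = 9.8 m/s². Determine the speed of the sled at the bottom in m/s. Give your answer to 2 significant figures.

The weight component along the incline is mg sin 43° = 53.469 N and the normal force is N = mg cos 43° = 57.338 N.
Friction up the slope is f = μN = 0.1 × 57.338 = 5.734 N, so the net downslope force is 53.469 − 5.734 = 47.735 N and a = 47.735 / 8 = 5.9669 m/s².
Starting from rest over a distance of 8.3 m, v² = 2aL = 2 × 5.9669 × 8.3 = 99.0505, so v = 9.9524 m/s.

10.0 m/s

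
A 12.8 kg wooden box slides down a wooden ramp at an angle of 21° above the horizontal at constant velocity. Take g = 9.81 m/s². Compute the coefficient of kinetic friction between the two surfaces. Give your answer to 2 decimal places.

0.38

At constant velocity the net force along the incline is zero: mg sin 21° = μ mg cos 21°.
So μ = tan 21° = 0.3584 / 0.9336 = 0.3839.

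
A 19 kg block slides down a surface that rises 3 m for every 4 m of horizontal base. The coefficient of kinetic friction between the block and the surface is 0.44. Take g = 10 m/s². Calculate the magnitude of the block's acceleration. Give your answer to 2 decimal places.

2.48 m/s²

Resolving the weight along the incline: the component pulling the block down the slope is mg sin 36.87° = 19 × 10 × 0.6000 = 114.000 N, and the normal force is N = mg cos 36.87° = 19 × 10 × 0.8000 = 152.000 N.
Kinetic friction acts up the slope with magnitude f = μN = 0.44 × 152.000 = 66.880 N.
Net force along the incline is 114.000 − 66.880 = 47.120 N, so a = 47.120 / 19 = 2.4800 m/s².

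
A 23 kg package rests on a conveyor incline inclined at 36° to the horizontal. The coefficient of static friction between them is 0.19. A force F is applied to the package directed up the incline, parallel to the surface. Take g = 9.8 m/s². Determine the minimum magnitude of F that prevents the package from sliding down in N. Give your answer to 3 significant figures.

The normal force is N = mg cos 36° = 182.352 N. With F at its minimum the package is on the verge of sliding down, so static friction is at its maximum μ_s N = 0.19 × 182.352 = 34.647 N and acts up the slope.
Equilibrium along the incline: F + μ_s N = mg sin 36°, so F = 132.487 − 34.647 = 97.840 N.

97.8 N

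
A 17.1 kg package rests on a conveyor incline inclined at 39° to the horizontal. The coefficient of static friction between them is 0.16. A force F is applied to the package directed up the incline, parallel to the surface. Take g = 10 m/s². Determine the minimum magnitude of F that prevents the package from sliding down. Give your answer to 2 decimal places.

The normal force is N = mg cos 39° = 132.892 N. With F at its minimum the package is on the verge of sliding down, so static friction is at its maximum μ_s N = 0.16 × 132.892 = 21.263 N and acts up the slope.
Equilibrium along the incline: F + μ_s N = mg sin 39°, so F = 107.614 − 21.263 = 86.351 N.

86.35 N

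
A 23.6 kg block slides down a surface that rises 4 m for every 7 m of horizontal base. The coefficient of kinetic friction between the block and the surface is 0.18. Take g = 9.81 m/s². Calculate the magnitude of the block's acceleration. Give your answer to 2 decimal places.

3.33 m/s²

Resolving the weight along the incline: the component pulling the block down the slope is mg sin 29.74° = 23.6 × 9.81 × 0.4961 = 114.855 N, and the normal force is N = mg cos 29.74° = 23.6 × 9.81 × 0.8682 = 201.002 N.
Kinetic friction acts up the slope with magnitude f = μN = 0.18 × 201.002 = 36.180 N.
Net force along the incline is 114.855 − 36.180 = 78.675 N, so a = 78.675 / 23.6 = 3.3337 m/s².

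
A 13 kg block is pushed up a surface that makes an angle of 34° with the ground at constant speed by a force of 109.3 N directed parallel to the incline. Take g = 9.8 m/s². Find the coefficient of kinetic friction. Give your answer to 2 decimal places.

0.36

At constant speed ΣF = 0 along the incline. The applied 109.3 N acts up the slope; the weight component mg sin 34° = 71.241 N and kinetic friction μN both act down the slope.
So 109.3 = 71.241 + μ × 105.619, giving μ = (109.3 − 71.241) / 105.619 = 0.3603.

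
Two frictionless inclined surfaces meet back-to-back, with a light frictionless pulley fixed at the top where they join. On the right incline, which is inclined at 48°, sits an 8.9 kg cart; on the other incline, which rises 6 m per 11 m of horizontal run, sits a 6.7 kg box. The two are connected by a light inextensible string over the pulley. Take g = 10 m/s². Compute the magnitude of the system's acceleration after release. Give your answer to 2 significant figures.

Resolve each weight along its own incline: the 8.9 kg mass has component 8.9 × 10 × sin 48° = 66.140 N down its slope, and the 6.7 kg mass has 6.7 × 10 × sin 28.61° = 32.083 N down its slope.
The 8.9 kg side's 66.140 N exceeds the other side's 32.083 N, so that mass slides down and the 6.7 kg mass slides up. Taking that direction as positive, Newton's second law for the whole system gives 66.140 − 32.083 = (8.9 + 6.7) a, so a = 34.057 / 15.6 = 2.1831 m/s².

2.2 m/s²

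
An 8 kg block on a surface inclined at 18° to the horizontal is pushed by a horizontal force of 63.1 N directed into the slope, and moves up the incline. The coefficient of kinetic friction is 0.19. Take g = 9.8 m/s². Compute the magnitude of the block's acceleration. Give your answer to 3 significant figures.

The horizontal push has components F cos 18° = 63.1 × 0.9511 = 60.014 N up the incline and F sin 18° = 63.1 × 0.3090 = 19.498 N pressing into the surface.
The normal force is therefore N = mg cos 18° + F sin 18° = 74.566 + 19.498 = 94.064 N, and kinetic friction down the slope is μN = 0.19 × 94.064 = 17.872 N.
Along the incline: F cos 18° − mg sin 18° − μN = ma, so 60.014 − 24.226 − 17.872 = 8 a, giving a = 2.2395 m/s².

2.24 m/s²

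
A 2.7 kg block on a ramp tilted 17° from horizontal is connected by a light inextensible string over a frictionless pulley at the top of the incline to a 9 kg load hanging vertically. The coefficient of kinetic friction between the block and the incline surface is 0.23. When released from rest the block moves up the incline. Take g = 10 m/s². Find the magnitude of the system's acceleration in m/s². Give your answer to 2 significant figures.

For the block on the incline: the weight component along the slope is m₁g sin 17° = 2.7 × 10 × 0.2924 = 7.895 N and the normal force is N = m₁g cos 17° = 25.820 N.
Kinetic friction opposes the block's motion up the incline: f = μN = 0.23 × 25.820 = 5.939 N acting down the slope.
Newton's second law for the block (up-slope positive): T − 7.895 − 5.939 = 2.7 a. For the hanging load (downward positive): 9 × 10 − T = 9 a.
Adding the two equations eliminates T: 76.166 = 11.7 a, so a = 6.5099 m/s².

6.5 m/s²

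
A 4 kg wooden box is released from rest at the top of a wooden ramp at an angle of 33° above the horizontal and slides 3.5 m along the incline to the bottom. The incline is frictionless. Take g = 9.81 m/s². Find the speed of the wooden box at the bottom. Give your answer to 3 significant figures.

6.12 m/s

The weight component along the incline is mg sin 33° = 21.372 N and the normal force is N = mg cos 33° = 32.909 N.
With no friction, a = g sin 33° = 5.3429 m/s².
Starting from rest over a distance of 3.5 m, v² = 2aL = 2 × 5.3429 × 3.5 = 37.4003, so v = 6.1156 m/s.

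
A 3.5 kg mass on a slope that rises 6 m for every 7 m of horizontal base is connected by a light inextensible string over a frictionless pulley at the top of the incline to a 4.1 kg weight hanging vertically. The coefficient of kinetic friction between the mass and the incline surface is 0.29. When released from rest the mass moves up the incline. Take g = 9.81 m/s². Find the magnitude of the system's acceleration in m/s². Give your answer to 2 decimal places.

For the mass on the incline: the weight component along the slope is m₁g sin 40.60° = 3.5 × 9.81 × 0.6508 = 22.345 N and the normal force is N = m₁g cos 40.60° = 26.069 N.
Kinetic friction opposes the mass's motion up the incline: f = μN = 0.29 × 26.069 = 7.560 N acting down the slope.
Newton's second law for the mass (up-slope positive): T − 22.345 − 7.560 = 3.5 a. For the hanging weight (downward positive): 4.1 × 9.81 − T = 4.1 a.
Adding the two equations eliminates T: 10.316 = 7.6 a, so a = 1.3574 m/s².

1.36 m/s²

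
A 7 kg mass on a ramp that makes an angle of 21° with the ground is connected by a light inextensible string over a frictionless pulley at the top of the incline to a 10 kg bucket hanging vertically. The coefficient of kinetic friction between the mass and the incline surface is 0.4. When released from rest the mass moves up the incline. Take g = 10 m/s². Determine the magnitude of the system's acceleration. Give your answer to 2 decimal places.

For the mass on the incline: the weight component along the slope is m₁g sin 21° = 7 × 10 × 0.3584 = 25.088 N and the normal force is N = m₁g cos 21° = 65.351 N.
Kinetic friction opposes the mass's motion up the incline: f = μN = 0.4 × 65.351 = 26.140 N acting down the slope.
Newton's second law for the mass (up-slope positive): T − 25.088 − 26.140 = 7 a. For the hanging bucket (downward positive): 10 × 10 − T = 10 a.
Adding the two equations eliminates T: 48.772 = 17 a, so a = 2.8689 m/s².

2.87 m/s²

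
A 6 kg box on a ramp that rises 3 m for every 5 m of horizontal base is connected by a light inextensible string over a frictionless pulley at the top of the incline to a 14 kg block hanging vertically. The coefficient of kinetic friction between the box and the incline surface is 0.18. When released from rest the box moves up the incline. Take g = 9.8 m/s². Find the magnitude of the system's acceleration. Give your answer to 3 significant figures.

4.89 m/s²

For the box on the incline: the weight component along the slope is m₁g sin 30.96° = 6 × 9.8 × 0.5145 = 30.253 N and the normal force is N = m₁g cos 30.96° = 50.421 N.
Kinetic friction opposes the box's motion up the incline: f = μN = 0.18 × 50.421 = 9.076 N acting down the slope.
Newton's second law for the box (up-slope positive): T − 30.253 − 9.076 = 6 a. For the hanging block (downward positive): 14 × 9.8 − T = 14 a.
Adding the two equations eliminates T: 97.871 = 20 a, so a = 4.8935 m/s².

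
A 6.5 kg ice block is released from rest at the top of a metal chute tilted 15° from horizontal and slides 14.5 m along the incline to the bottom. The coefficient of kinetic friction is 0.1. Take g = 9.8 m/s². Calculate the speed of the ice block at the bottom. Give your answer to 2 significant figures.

6.8 m/s

The weight component along the incline is mg sin 15° = 16.487 N and the normal force is N = mg cos 15° = 61.529 N.
Friction up the slope is f = μN = 0.1 × 61.529 = 6.153 N, so the net downslope force is 16.487 − 6.153 = 10.334 N and a = 10.334 / 6.5 = 1.5898 m/s².
Starting from rest over a distance of 14.5 m, v² = 2aL = 2 × 1.5898 × 14.5 = 46.1042, so v = 6.7900 m/s.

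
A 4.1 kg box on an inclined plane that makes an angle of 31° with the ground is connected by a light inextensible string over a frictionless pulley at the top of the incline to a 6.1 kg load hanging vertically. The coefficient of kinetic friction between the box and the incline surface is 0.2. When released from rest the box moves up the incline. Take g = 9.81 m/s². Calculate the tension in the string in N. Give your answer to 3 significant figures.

40.6 N

For the box on the incline: the weight component along the slope is m₁g sin 31° = 4.1 × 9.81 × 0.5150 = 20.714 N and the normal force is N = m₁g cos 31° = 34.476 N.
Kinetic friction opposes the box's motion up the incline: f = μN = 0.2 × 34.476 = 6.895 N acting down the slope.
Newton's second law for the box (up-slope positive): T − 20.714 − 6.895 = 4.1 a. For the hanging load (downward positive): 6.1 × 9.81 − T = 6.1 a.
Adding the two equations eliminates T: 32.232 = 10.2 a, so a = 3.1600 m/s².
Then from the hanging load's equation, T = 6.1 × (9.81 − 3.1600) = 40.565 N.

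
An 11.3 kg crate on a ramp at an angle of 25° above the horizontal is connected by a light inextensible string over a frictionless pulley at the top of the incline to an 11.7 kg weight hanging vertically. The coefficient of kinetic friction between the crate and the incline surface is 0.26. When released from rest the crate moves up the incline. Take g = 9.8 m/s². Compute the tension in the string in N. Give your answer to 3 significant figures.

For the crate on the incline: the weight component along the slope is m₁g sin 25° = 11.3 × 9.8 × 0.4226 = 46.799 N and the normal force is N = m₁g cos 25° = 100.365 N.
Kinetic friction opposes the crate's motion up the incline: f = μN = 0.26 × 100.365 = 26.095 N acting down the slope.
Newton's second law for the crate (up-slope positive): T − 46.799 − 26.095 = 11.3 a. For the hanging weight (downward positive): 11.7 × 9.8 − T = 11.7 a.
Adding the two equations eliminates T: 41.766 = 23 a, so a = 1.8159 m/s².
Then from the hanging weight's equation, T = 11.7 × (9.8 − 1.8159) = 93.414 N.

93.4 N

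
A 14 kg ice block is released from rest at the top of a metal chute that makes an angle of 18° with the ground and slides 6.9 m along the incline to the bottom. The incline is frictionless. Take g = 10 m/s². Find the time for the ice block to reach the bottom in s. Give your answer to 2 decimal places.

2.11 s

The weight component along the incline is mg sin 18° = 43.262 N and the normal force is N = mg cos 18° = 133.148 N.
With no friction, a = g sin 18° = 3.0902 m/s².
Starting from rest, L = ½at², so t = √(2L/a) = √(2 × 6.9 / 3.0902) = 2.1132 s.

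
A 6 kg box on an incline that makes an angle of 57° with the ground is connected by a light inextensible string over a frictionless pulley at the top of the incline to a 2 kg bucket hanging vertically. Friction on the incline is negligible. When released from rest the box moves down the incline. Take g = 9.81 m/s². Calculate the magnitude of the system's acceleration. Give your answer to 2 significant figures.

3.7 m/s²

For the box on the incline: the weight component along the slope is m₁g sin 57° = 6 × 9.81 × 0.8387 = 49.366 N and the normal force is N = m₁g cos 57° = 32.057 N.
Newton's second law for the box (down-slope positive): 49.366 − T = 6 a. For the hanging bucket (upward positive): T − 2 × 9.81 = 2 a.
Adding the two equations eliminates T: 29.746 = 8 a, so a = 3.7182 m/s².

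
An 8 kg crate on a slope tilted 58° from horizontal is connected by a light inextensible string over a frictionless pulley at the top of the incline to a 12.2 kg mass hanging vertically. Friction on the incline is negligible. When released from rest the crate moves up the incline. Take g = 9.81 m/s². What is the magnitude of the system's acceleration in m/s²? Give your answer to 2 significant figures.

For the crate on the incline: the weight component along the slope is m₁g sin 58° = 8 × 9.81 × 0.8480 = 66.551 N and the normal force is N = m₁g cos 58° = 41.588 N.
Newton's second law for the crate (up-slope positive): T − 66.551 = 8 a. For the hanging mass (downward positive): 12.2 × 9.81 − T = 12.2 a.
Adding the two equations eliminates T: 53.131 = 20.2 a, so a = 2.6302 m/s².

2.6 m/s²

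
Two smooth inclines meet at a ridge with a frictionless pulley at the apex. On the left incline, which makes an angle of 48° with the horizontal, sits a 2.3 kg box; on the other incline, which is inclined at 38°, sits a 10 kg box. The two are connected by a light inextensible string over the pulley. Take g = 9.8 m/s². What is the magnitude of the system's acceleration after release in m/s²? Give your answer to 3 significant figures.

3.54 m/s²

Resolve each weight along its own incline: the 2.3 kg mass has component 2.3 × 9.8 × sin 48° = 16.750 N down its slope, and the 10 kg mass has 10 × 9.8 × sin 38° = 60.335 N down its slope.
The 10 kg side's 60.335 N exceeds the other side's 16.750 N, so that mass slides down and the 2.3 kg mass slides up. Taking that direction as positive, Newton's second law for the whole system gives 60.335 − 16.750 = (2.3 + 10) a, so a = 43.585 / 12.3 = 3.5435 m/s².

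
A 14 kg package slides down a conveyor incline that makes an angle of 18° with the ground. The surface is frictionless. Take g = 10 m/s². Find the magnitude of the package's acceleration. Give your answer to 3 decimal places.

3.090 m/s²

Resolving the weight along the incline: the component pulling the package down the slope is mg sin 18° = 14 × 10 × 0.3090 = 43.260 N, and the normal force is N = mg cos 18° = 14 × 10 × 0.9511 = 133.154 N.
With no friction the net force along the incline is 43.260 N, so a = g sin 18° = 43.260 / 14 = 3.0900 m/s².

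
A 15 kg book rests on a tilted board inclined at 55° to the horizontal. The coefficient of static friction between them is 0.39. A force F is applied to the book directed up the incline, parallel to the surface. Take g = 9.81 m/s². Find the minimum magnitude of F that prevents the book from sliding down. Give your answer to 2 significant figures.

88 N

The normal force is N = mg cos 55° = 84.402 N. With F at its minimum the book is on the verge of sliding down, so static friction is at its maximum μ_s N = 0.39 × 84.402 = 32.917 N and acts up the slope.
Equilibrium along the incline: F + μ_s N = mg sin 55°, so F = 120.538 − 32.917 = 87.621 N.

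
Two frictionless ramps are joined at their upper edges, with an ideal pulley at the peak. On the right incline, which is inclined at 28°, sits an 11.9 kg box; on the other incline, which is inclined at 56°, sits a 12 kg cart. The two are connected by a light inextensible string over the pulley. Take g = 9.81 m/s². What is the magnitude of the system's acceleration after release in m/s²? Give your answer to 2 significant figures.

Resolve each weight along its own incline: the 11.9 kg mass has component 11.9 × 9.81 × sin 28° = 54.806 N down its slope, and the 12 kg mass has 12 × 9.81 × sin 56° = 97.594 N down its slope.
The 12 kg side's 97.594 N exceeds the other side's 54.806 N, so that mass slides down and the 11.9 kg mass slides up. Taking that direction as positive, Newton's second law for the whole system gives 97.594 − 54.806 = (11.9 + 12) a, so a = 42.788 / 23.9 = 1.7903 m/s².

1.8 m/s²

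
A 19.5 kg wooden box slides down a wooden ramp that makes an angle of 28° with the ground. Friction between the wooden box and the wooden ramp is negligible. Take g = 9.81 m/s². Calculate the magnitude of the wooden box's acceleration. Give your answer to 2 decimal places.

4.61 m/s²

Resolving the weight along the incline: the component pulling the wooden box down the slope is mg sin 28° = 19.5 × 9.81 × 0.4695 = 89.813 N, and the normal force is N = mg cos 28° = 19.5 × 9.81 × 0.8829 = 168.894 N.
With no friction the net force along the incline is 89.813 N, so a = g sin 28° = 89.813 / 19.5 = 4.6058 m/s².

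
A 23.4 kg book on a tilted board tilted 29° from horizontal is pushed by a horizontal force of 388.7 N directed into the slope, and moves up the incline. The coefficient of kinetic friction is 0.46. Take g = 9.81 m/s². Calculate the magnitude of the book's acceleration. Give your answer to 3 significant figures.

The horizontal push has components F cos 29° = 388.7 × 0.8746 = 339.957 N up the incline and F sin 29° = 388.7 × 0.4848 = 188.442 N pressing into the surface.
The normal force is therefore N = mg cos 29° + F sin 29° = 200.768 + 188.442 = 389.210 N, and kinetic friction down the slope is μN = 0.46 × 389.210 = 179.037 N.
Along the incline: F cos 29° − mg sin 29° − μN = ma, so 339.957 − 111.288 − 179.037 = 23.4 a, giving a = 2.1210 m/s².

2.12 m/s²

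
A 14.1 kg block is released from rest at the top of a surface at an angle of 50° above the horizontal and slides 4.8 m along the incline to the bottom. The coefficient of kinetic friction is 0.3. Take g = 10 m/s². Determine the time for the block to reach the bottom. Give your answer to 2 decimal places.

The weight component along the incline is mg sin 50° = 108.012 N and the normal force is N = mg cos 50° = 90.633 N.
Friction up the slope is f = μN = 0.3 × 90.633 = 27.190 N, so the net downslope force is 108.012 − 27.190 = 80.822 N and a = 80.822 / 14.1 = 5.7321 m/s².
Starting from rest, L = ½at², so t = √(2L/a) = √(2 × 4.8 / 5.7321) = 1.2941 s.

1.29 s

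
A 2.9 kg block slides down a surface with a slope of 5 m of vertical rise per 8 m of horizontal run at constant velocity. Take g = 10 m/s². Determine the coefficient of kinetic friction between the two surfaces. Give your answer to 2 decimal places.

0.62

At constant velocity the net force along the incline is zero: mg sin 32.01° = μ mg cos 32.01°.
So μ = tan 32.01° = 0.5300 / 0.8480 = 0.6250.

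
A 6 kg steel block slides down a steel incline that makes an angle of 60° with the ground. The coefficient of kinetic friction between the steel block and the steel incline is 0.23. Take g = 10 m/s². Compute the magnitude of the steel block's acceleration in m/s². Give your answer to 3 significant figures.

7.51 m/s²

Resolving the weight along the incline: the component pulling the steel block down the slope is mg sin 60° = 6 × 10 × 0.8660 = 51.960 N, and the normal force is N = mg cos 60° = 6 × 10 × 0.5000 = 30.000 N.
Kinetic friction acts up the slope with magnitude f = μN = 0.23 × 30.000 = 6.900 N.
Net force along the incline is 51.960 − 6.900 = 45.060 N, so a = 45.060 / 6 = 7.5100 m/s².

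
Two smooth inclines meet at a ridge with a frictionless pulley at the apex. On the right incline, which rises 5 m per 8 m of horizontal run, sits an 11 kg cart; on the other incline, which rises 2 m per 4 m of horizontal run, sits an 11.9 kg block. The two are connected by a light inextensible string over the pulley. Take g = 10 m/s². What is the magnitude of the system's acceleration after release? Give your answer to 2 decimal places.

Resolve each weight along its own incline: the 11 kg mass has component 11 × 10 × sin 32.01° = 58.300 N down its slope, and the 11.9 kg mass has 11.9 × 10 × sin 26.57° = 53.218 N down its slope.
The 11 kg side's 58.300 N exceeds the other side's 53.218 N, so that mass slides down and the 11.9 kg mass slides up. Taking that direction as positive, Newton's second law for the whole system gives 58.300 − 53.218 = (11 + 11.9) a, so a = 5.082 / 22.9 = 0.2219 m/s².

0.22 m/s²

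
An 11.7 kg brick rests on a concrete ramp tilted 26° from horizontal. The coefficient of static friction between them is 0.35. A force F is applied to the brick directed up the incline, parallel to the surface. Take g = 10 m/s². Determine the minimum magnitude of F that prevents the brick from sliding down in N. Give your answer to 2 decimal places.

14.48 N

The normal force is N = mg cos 26° = 105.159 N. With F at its minimum the brick is on the verge of sliding down, so static friction is at its maximum μ_s N = 0.35 × 105.159 = 36.806 N and acts up the slope.
Equilibrium along the incline: F + μ_s N = mg sin 26°, so F = 51.289 − 36.806 = 14.483 N.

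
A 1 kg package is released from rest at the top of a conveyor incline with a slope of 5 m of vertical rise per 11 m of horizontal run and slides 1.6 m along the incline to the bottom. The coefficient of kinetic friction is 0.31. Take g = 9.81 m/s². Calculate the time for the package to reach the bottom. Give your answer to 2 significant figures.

1.6 s

The weight component along the incline is mg sin 24.44° = 4.059 N and the normal force is N = mg cos 24.44° = 8.931 N.
Friction up the slope is f = μN = 0.31 × 8.931 = 2.769 N, so the net downslope force is 4.059 − 2.769 = 1.290 N and a = 1.290 / 1 = 1.2900 m/s².
Starting from rest, L = ½at², so t = √(2L/a) = √(2 × 1.6 / 1.2900) = 1.5750 s.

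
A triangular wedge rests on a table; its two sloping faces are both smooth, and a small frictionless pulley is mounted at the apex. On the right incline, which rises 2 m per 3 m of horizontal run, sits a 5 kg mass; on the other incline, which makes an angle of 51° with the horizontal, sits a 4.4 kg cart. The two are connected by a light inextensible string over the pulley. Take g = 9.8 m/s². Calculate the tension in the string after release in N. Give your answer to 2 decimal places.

Resolve each weight along its own incline: the 5 kg mass has component 5 × 9.8 × sin 33.69° = 27.180 N down its slope, and the 4.4 kg mass has 4.4 × 9.8 × sin 51° = 33.511 N down its slope.
The 4.4 kg side's 33.511 N exceeds the other side's 27.180 N, so that mass slides down and the 5 kg mass slides up. Taking that direction as positive, Newton's second law for the whole system gives 33.511 − 27.180 = (5 + 4.4) a, so a = 6.331 / 9.4 = 0.6735 m/s².
For the 5 kg mass (up-slope positive): T − 27.180 = 5 × 0.6735, so T = 30.547 N.

30.55 N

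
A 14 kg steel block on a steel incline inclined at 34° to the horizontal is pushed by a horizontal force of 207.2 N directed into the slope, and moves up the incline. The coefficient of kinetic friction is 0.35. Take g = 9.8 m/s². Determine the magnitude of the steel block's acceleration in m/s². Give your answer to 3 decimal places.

The horizontal push has components F cos 34° = 207.2 × 0.8290 = 171.769 N up the incline and F sin 34° = 207.2 × 0.5592 = 115.866 N pressing into the surface.
The normal force is therefore N = mg cos 34° + F sin 34° = 113.739 + 115.866 = 229.605 N, and kinetic friction down the slope is μN = 0.35 × 229.605 = 80.362 N.
Along the incline: F cos 34° − mg sin 34° − μN = ma, so 171.769 − 76.722 − 80.362 = 14 a, giving a = 1.0489 m/s².

1.049 m/s²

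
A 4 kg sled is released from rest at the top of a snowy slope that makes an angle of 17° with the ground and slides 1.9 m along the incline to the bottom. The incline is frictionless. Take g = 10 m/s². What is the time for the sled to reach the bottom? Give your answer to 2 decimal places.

1.14 s

The weight component along the incline is mg sin 17° = 11.695 N and the normal force is N = mg cos 17° = 38.252 N.
With no friction, a = g sin 17° = 2.9237 m/s².
Starting from rest, L = ½at², so t = √(2L/a) = √(2 × 1.9 / 2.9237) = 1.1401 s.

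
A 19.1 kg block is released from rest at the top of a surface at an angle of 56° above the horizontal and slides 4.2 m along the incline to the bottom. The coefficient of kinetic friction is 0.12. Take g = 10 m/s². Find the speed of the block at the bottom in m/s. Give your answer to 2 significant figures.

The weight component along the incline is mg sin 56° = 158.346 N and the normal force is N = mg cos 56° = 106.806 N.
Friction up the slope is f = μN = 0.12 × 106.806 = 12.817 N, so the net downslope force is 158.346 − 12.817 = 145.529 N and a = 145.529 / 19.1 = 7.6193 m/s².
Starting from rest over a distance of 4.2 m, v² = 2aL = 2 × 7.6193 × 4.2 = 64.0021, so v = 8.0001 m/s.

8.0 m/s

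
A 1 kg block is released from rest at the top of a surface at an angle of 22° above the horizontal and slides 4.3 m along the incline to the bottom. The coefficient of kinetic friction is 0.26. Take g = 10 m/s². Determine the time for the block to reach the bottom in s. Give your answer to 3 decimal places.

2.538 s

The weight component along the incline is mg sin 22° = 3.746 N and the normal force is N = mg cos 22° = 9.272 N.
Friction up the slope is f = μN = 0.26 × 9.272 = 2.411 N, so the net downslope force is 3.746 − 2.411 = 1.335 N and a = 1.335 / 1 = 1.3350 m/s².
Starting from rest, L = ½at², so t = √(2L/a) = √(2 × 4.3 / 1.3350) = 2.5381 s.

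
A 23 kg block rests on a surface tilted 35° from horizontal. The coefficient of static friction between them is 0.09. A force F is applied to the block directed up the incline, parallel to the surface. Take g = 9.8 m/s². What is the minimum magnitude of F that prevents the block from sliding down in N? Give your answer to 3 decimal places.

The normal force is N = mg cos 35° = 184.637 N. With F at its minimum the block is on the verge of sliding down, so static friction is at its maximum μ_s N = 0.09 × 184.637 = 16.617 N and acts up the slope.
Equilibrium along the incline: F + μ_s N = mg sin 35°, so F = 129.284 − 16.617 = 112.667 N.

112.667 N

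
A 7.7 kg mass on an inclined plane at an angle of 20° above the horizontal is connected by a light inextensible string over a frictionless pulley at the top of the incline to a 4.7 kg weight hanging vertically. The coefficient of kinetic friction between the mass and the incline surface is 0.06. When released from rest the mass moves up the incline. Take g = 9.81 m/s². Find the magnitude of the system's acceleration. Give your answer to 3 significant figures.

1.29 m/s²

For the mass on the incline: the weight component along the slope is m₁g sin 20° = 7.7 × 9.81 × 0.3420 = 25.834 N and the normal force is N = m₁g cos 20° = 70.982 N.
Kinetic friction opposes the mass's motion up the incline: f = μN = 0.06 × 70.982 = 4.259 N acting down the slope.
Newton's second law for the mass (up-slope positive): T − 25.834 − 4.259 = 7.7 a. For the hanging weight (downward positive): 4.7 × 9.81 − T = 4.7 a.
Adding the two equations eliminates T: 16.014 = 12.4 a, so a = 1.2915 m/s².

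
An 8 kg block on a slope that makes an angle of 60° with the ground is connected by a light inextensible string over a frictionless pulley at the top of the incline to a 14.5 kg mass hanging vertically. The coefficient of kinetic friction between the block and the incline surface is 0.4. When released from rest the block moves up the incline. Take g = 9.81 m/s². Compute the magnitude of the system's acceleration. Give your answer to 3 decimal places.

For the block on the incline: the weight component along the slope is m₁g sin 60° = 8 × 9.81 × 0.8660 = 67.964 N and the normal force is N = m₁g cos 60° = 39.240 N.
Kinetic friction opposes the block's motion up the incline: f = μN = 0.4 × 39.240 = 15.696 N acting down the slope.
Newton's second law for the block (up-slope positive): T − 67.964 − 15.696 = 8 a. For the hanging mass (downward positive): 14.5 × 9.81 − T = 14.5 a.
Adding the two equations eliminates T: 58.585 = 22.5 a, so a = 2.6038 m/s².

2.604 m/s²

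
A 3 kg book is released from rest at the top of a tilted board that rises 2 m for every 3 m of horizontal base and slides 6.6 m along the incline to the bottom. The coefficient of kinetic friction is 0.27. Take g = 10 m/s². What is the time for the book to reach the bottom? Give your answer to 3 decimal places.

2.000 s

The weight component along the incline is mg sin 33.69° = 16.641 N and the normal force is N = mg cos 33.69° = 24.962 N.
Friction up the slope is f = μN = 0.27 × 24.962 = 6.740 N, so the net downslope force is 16.641 − 6.740 = 9.901 N and a = 9.901 / 3 = 3.3003 m/s².
Starting from rest, L = ½at², so t = √(2L/a) = √(2 × 6.6 / 3.3003) = 1.9999 s.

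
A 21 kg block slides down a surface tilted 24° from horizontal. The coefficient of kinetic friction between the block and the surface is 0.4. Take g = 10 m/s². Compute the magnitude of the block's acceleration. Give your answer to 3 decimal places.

0.413 m/s²

Resolving the weight along the incline: the component pulling the block down the slope is mg sin 24° = 21 × 10 × 0.4067 = 85.407 N, and the normal force is N = mg cos 24° = 21 × 10 × 0.9135 = 191.835 N.
Kinetic friction acts up the slope with magnitude f = μN = 0.4 × 191.835 = 76.734 N.
Net force along the incline is 85.407 − 76.734 = 8.673 N, so a = 8.673 / 21 = 0.4130 m/s².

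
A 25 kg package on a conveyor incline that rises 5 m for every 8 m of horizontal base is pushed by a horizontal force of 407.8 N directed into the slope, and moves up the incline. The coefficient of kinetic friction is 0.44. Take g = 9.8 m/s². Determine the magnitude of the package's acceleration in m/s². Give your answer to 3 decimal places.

1.178 m/s²

The horizontal push has components F cos 32.01° = 407.8 × 0.8480 = 345.814 N up the incline and F sin 32.01° = 407.8 × 0.5300 = 216.134 N pressing into the surface.
The normal force is therefore N = mg cos 32.01° + F sin 32.01° = 207.760 + 216.134 = 423.894 N, and kinetic friction down the slope is μN = 0.44 × 423.894 = 186.513 N.
Along the incline: F cos 32.01° − mg sin 32.01° − μN = ma, so 345.814 − 129.850 − 186.513 = 25 a, giving a = 1.1780 m/s².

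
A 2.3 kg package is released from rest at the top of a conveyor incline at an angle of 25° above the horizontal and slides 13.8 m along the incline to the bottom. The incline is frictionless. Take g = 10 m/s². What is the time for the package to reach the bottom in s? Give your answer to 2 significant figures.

2.6 s

The weight component along the incline is mg sin 25° = 9.720 N and the normal force is N = mg cos 25° = 20.845 N.
With no friction, a = g sin 25° = 4.2262 m/s².
Starting from rest, L = ½at², so t = √(2L/a) = √(2 × 13.8 / 4.2262) = 2.5555 s.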